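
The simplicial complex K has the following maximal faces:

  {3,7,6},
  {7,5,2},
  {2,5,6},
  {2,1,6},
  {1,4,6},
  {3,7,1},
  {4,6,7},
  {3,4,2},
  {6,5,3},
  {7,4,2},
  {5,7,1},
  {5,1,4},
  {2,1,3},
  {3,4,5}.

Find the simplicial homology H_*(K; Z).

Order the vertices as 1 < 2 < 3 < 4 < 5 < 6 < 7. Listing each simplex with vertices in this order, K has dimension 2 with simplices:

  0-simplices (7): [1], [2], [3], [4], [5], [6], [7]
  1-simplices (21): [1,2], [1,3], [1,4], [1,5], [1,6], [1,7], [2,3], [2,4], [2,5], [2,6], [2,7], [3,4], [3,5], [3,6], [3,7], [4,5], [4,6], [4,7], [5,6], [5,7], [6,7]
  2-simplices (14): [1,2,3], [1,2,6], [1,3,7], [1,4,5], [1,4,6], [1,5,7], [2,3,4], [2,4,7], [2,5,6], [2,5,7], [3,4,5], [3,5,6], [3,6,7], [4,6,7]

so the chain groups are C_0 ≅ Z^7, C_1 ≅ Z^21, C_2 ≅ Z^14.

Boundary ∂_1: C_1 → C_0 sends each edge [p,q] (with p < q) to q − p.
The 7×21 boundary matrix has rank 6 and Smith normal form diag(1,1,1,1,1,1).

∂_2: C_2 → C_1 acts by ∂[p,q,r] = [q,r] − [p,r] + [p,q]. For instance
  ∂[2,5,6] = [5,6] − [2,6] + [2,5],
  ∂[4,6,7] = [6,7] − [4,7] + [4,6].
This gives a 21×14 integer matrix of rank 13; reducing to Smith normal form yields diagonal entries (1,1,1,1,1,1,1,1,1,1,1,1,1).

Computing H_k = (kernel of ∂_k) / (image of ∂_{k+1}):

  H_0: rank C_0 − rank ∂_1 = 7 − 6 = 1, and the invariant factors of ∂_1 are all 1, so H_0 ≅ Z.
  H_1: rank ker ∂_1 − rank ∂_2 = (21 − 6) − 13 = 2, and the invariant factors of ∂_2 are all 1, so H_1 ≅ Z^2.
  H_2: rank ker ∂_2 − rank ∂_3 = (14 − 13) − 0 = 1, and there is no ∂_3, so H_2 ≅ Z.

As a check, the Euler characteristic is 7 − 21 + 14 = 0, which agrees with 1 − 2 + 1 = 0.
(K is a triangulation of the torus T^2.)

H_0 ≅ Z,  H_1 ≅ Z^2,  H_2 ≅ Z.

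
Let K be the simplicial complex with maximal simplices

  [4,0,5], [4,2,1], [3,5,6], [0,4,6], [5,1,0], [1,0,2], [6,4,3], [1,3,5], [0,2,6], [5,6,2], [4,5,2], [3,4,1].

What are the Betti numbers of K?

b_0 = 1, b_1 = 0, b_2 = 0.

K has 7 vertices, 18 edges, 12 triangles.
rank ∂_0 = 0, rank ∂_1 = 6 ⇒ b_0 = 7 − 0 − 6 = 1; all invariant factors of ∂_1 are 1 so no torsion. So H_0 ≅ Z.
rank ∂_1 = 6, rank ∂_2 = 12 ⇒ b_1 = 18 − 6 − 12 = 0; ∂_2 has invariant factor(s) [2] giving torsion. So H_1 ≅ Z/2.
rank ∂_2 = 12, rank ∂_3 = 0 ⇒ b_2 = 12 − 12 − 0 = 0. So H_2 ≅ 0.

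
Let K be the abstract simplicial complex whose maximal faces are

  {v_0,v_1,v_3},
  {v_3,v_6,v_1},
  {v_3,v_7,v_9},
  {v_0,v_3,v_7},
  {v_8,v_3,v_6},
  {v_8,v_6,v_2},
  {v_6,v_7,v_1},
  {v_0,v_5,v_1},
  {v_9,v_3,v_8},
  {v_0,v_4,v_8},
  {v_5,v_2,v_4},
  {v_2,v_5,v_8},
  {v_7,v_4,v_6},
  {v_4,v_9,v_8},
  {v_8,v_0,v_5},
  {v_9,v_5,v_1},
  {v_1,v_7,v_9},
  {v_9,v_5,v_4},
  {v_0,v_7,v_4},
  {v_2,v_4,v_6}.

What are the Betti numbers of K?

Take the total order v_0 < v_1 < v_2 < v_3 < v_4 < v_5 < v_6 < v_7 < v_8 < v_9 on the vertex set. Then K (dimension 2) consists of the simplices:

  0-simplices (10): [v_0], [v_1], [v_2], [v_3], [v_4], [v_5], [v_6], [v_7], [v_8], [v_9]
  1-simplices (30): (30 of them)
  2-simplices (20): (20 of them)

Hence C_0 ≅ Z^10, C_1 ≅ Z^30, C_2 ≅ Z^20.

Boundary ∂_1: C_1 → C_0 is given by ∂[p,q] = [q] − [p].
The resulting 10×30 matrix has rank 9, and its Smith normal form has invariant factors (1,1,1,1,1,1,1,1,1).

∂_2: C_2 → C_1 sends each 2-simplex [p,q,r] to [q,r] − [p,r] + [p,q]. For instance
  ∂[v_0,v_3,v_7] = [v_3,v_7] − [v_0,v_7] + [v_0,v_3],
  ∂[v_3,v_7,v_9] = [v_7,v_9] − [v_3,v_9] + [v_3,v_7].
As a 30×20 matrix over Z this has rank 20, with invariant factors (1,1,1,1,1,1,1,1,1,1,1,1,1,1,1,1,1,1,1,2).

Now H_k = ker ∂_k / im ∂_{k+1}, so:

  H_0: rank C_0 − rank ∂_1 = 10 − 9 = 1, and the invariant factors of ∂_1 are all 1, so H_0 = Z.
  H_1: rank ker ∂_1 − rank ∂_2 = (30 − 9) − 20 = 1, and ∂_2 has invariant factor 2 > 1, so H_1 = Z ⊕ Z/2Z.
  H_2: rank ker ∂_2 − rank ∂_3 = (20 − 20) − 0 = 0, and there is no ∂_3, so H_2 = 0.

(K is a triangulation of the Klein bottle.)

Hence the Betti numbers are b_0 = 1, b_1 = 1, b_2 = 0.

b_0 = 1, b_1 = 1, b_2 = 0.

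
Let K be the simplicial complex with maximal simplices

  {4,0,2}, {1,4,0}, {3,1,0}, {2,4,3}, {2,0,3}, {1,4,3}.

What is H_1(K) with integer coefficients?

We work with the vertex ordering 0 < 1 < 2 < 3 < 4. The simplices of K, each written with vertices in increasing order, are:

  0-simplices (5): [0], [1], [2], [3], [4]
  1-simplices (9): [0,1], [0,2], [0,3], [0,4], [1,3], [1,4], [2,3], [2,4], [3,4]
  2-simplices (6): [0,1,3], [0,1,4], [0,2,3], [0,2,4], [1,3,4], [2,3,4]

so the chain groups are C_0 ≅ Z^5, C_1 ≅ Z^9, C_2 ≅ Z^6.

∂_1: C_1 → C_0 sends each edge [p,q] (with p < q) to q − p. For instance
  ∂[0,2] = [2] − [0].
The resulting 5×9 matrix has rank 4, and its Smith normal form has invariant factors (1,1,1,1).

Boundary ∂_2: C_2 → C_1 maps a triangle to the signed sum of its edges. For instance
  ∂[0,2,4] = [2,4] − [0,4] + [0,2],
  ∂[0,2,3] = [2,3] − [0,3] + [0,2].
The resulting 9×6 matrix has rank 5, and its Smith normal form has invariant factors (1,1,1,1,1).

Reading off H_k = ker ∂_k / im ∂_{k+1}:

  H_1: rank ker ∂_1 − rank ∂_2 = (9 − 4) − 5 = 0, and the invariant factors of ∂_2 are all 1, so H_1 ≅ 0.

H_1 = 0.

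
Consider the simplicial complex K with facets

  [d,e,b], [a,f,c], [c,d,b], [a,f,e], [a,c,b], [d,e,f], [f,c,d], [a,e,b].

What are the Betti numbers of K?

K has 6 vertices, 12 edges, 8 triangles.
rank ∂_0 = 0, rank ∂_1 = 5 ⇒ b_0 = 6 − 0 − 5 = 1; all invariant factors of ∂_1 are 1 so no torsion. So H_0 = Z.
rank ∂_1 = 5, rank ∂_2 = 7 ⇒ b_1 = 12 − 5 − 7 = 0; all invariant factors of ∂_2 are 1 so no torsion. So H_1 = 0.
rank ∂_2 = 7, rank ∂_3 = 0 ⇒ b_2 = 8 − 7 − 0 = 1. So H_2 = Z.

b_0 = 1, b_1 = 0, b_2 = 1.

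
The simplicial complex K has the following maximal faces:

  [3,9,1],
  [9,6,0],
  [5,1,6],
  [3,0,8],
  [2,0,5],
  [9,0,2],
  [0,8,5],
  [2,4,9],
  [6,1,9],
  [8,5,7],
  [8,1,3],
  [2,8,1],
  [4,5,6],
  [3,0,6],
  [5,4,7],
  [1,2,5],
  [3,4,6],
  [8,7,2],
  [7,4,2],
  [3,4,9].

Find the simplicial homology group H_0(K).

Take the total order 0 < 1 < 2 < 3 < 4 < 5 < 6 < 7 < 8 < 9 on the vertex set. Then K (dimension 2) consists of the simplices:

  0-simplices (10): [0], [1], [2], [3], [4], [5], [6], [7], [8], [9]
  1-simplices (30): (30 of them)
  2-simplices (20): (20 of them)

so the chain groups are C_0 ≅ Z^10, C_1 ≅ Z^30, C_2 ≅ Z^20.

Boundary ∂_1: C_1 → C_0 sends each edge [p,q] (with p < q) to q − p. For instance
  ∂[0,8] = [8] − [0].
The resulting 10×30 matrix has rank 9, and its Smith normal form has invariant factors (1,1,1,1,1,1,1,1,1).

The boundary map ∂_2: C_2 → C_1 sends each 2-simplex [p,q,r] to [q,r] − [p,r] + [p,q]. For instance
  ∂[0,2,9] = [2,9] − [0,9] + [0,2],
  ∂[1,2,8] = [2,8] − [1,8] + [1,2].
This gives a 30×20 integer matrix of rank 20; reducing to Smith normal form yields diagonal entries (1,1,1,1,1,1,1,1,1,1,1,1,1,1,1,1,1,1,1,2).

From H_k ≅ ker(∂_k) / im(∂_{k+1}) we obtain:

  H_0: rank C_0 − rank ∂_1 = 10 − 9 = 1, and the invariant factors of ∂_1 are all 1, so H_0 ≅ Z.

(K is a triangulation of the Klein bottle.)

H_0 ≅ Z.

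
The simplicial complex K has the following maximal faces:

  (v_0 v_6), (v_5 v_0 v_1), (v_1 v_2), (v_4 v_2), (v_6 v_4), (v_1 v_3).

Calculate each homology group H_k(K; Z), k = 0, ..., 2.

Take the total order v_0 < v_1 < v_2 < v_3 < v_4 < v_5 < v_6 on the vertex set. Then K (dimension 2) consists of the simplices:

  0-simplices (7): [v_0], [v_1], [v_2], [v_3], [v_4], [v_5], [v_6]
  1-simplices (8): [v_0,v_1], [v_0,v_5], [v_0,v_6], [v_1,v_2], [v_1,v_3], [v_1,v_5], [v_2,v_4], [v_4,v_6]
  2-simplices (1): [v_0,v_1,v_5]

so the chain groups are C_0 ≅ Z^7, C_1 ≅ Z^8, C_2 ≅ Z^1.

Boundary ∂_1: C_1 → C_0 maps an edge to its endpoints' difference, ∂[p,q] = q − p. For instance
  ∂[v_0,v_6] = [v_6] − [v_0].
This gives a 7×8 integer matrix of rank 6; reducing to Smith normal form yields diagonal entries (1,1,1,1,1,1).

The boundary map ∂_2: C_2 → C_1 sends each 2-simplex [p,q,r] to [q,r] − [p,r] + [p,q]. For instance
  ∂[v_0,v_1,v_5] = [v_1,v_5] − [v_0,v_5] + [v_0,v_1].
This gives a 8×1 integer matrix of rank 1; reducing to Smith normal form yields diagonal entries (1).

Now H_k = ker ∂_k / im ∂_{k+1}, so:

  H_0: rank C_0 − rank ∂_1 = 7 − 6 = 1, and the invariant factors of ∂_1 are all 1, so H_0 ≅ Z.
  H_1: rank ker ∂_1 − rank ∂_2 = (8 − 6) − 1 = 1, and the invariant factors of ∂_2 are all 1, so H_1 ≅ Z.
  H_2: rank ker ∂_2 − rank ∂_3 = (1 − 1) − 0 = 0, and there is no ∂_3, so H_2 ≅ 0.

As a check, the Euler characteristic is 7 − 8 + 1 = 0, which agrees with 1 − 1 + 0 = 0.

H_0 = Z,  H_1 = Z,  H_2 = 0.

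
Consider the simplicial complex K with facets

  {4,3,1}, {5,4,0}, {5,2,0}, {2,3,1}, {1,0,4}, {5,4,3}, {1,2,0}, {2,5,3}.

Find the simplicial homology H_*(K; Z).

K has 6 vertices, 12 edges, 8 triangles.
rank ∂_0 = 0, rank ∂_1 = 5 ⇒ b_0 = 6 − 0 − 5 = 1; all invariant factors of ∂_1 are 1 so no torsion. So H_0 ≅ Z.
rank ∂_1 = 5, rank ∂_2 = 7 ⇒ b_1 = 12 − 5 − 7 = 0; all invariant factors of ∂_2 are 1 so no torsion. So H_1 ≅ 0.
rank ∂_2 = 7, rank ∂_3 = 0 ⇒ b_2 = 8 − 7 − 0 = 1. So H_2 ≅ Z.

H_0 ≅ Z,  H_1 = 0,  H_2 ≅ Z.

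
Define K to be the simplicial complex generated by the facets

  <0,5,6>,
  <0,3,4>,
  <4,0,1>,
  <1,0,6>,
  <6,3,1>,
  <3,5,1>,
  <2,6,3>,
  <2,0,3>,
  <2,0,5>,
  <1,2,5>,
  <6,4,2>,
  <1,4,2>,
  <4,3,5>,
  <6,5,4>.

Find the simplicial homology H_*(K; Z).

Take the total order 0 < 1 < 2 < 3 < 4 < 5 < 6 on the vertex set. Then K (dimension 2) consists of the simplices:

  0-simplices (7): [0], [1], [2], [3], [4], [5], [6]
  1-simplices (21): [0,1], [0,2], [0,3], [0,4], [0,5], [0,6], [1,2], [1,3], [1,4], [1,5], [1,6], [2,3], [2,4], [2,5], [2,6], [3,4], [3,5], [3,6], [4,5], [4,6], [5,6]
  2-simplices (14): [0,1,4], [0,1,6], [0,2,3], [0,2,5], [0,3,4], [0,5,6], [1,2,4], [1,2,5], [1,3,5], [1,3,6], [2,3,6], [2,4,6], [3,4,5], [4,5,6]

so the chain groups are C_0 ≅ Z^7, C_1 ≅ Z^21, C_2 ≅ Z^14.

Boundary ∂_1: C_1 → C_0 maps an edge to its endpoints' difference, ∂[p,q] = q − p. For instance
  ∂[3,6] = [6] − [3].
As a 7×21 matrix over Z this has rank 6, with invariant factors (1,1,1,1,1,1).

∂_2: C_2 → C_1 maps a triangle to the signed sum of its edges. For instance
  ∂[1,2,4] = [2,4] − [1,4] + [1,2],
  ∂[1,3,5] = [3,5] − [1,5] + [1,3].
As a 21×14 matrix over Z this has rank 13, with invariant factors (1,1,1,1,1,1,1,1,1,1,1,1,1).

Computing H_k = (kernel of ∂_k) / (image of ∂_{k+1}):

  H_0: rank C_0 − rank ∂_1 = 7 − 6 = 1, and the invariant factors of ∂_1 are all 1, so H_0 = Z.
  H_1: rank ker ∂_1 − rank ∂_2 = (21 − 6) − 13 = 2, and the invariant factors of ∂_2 are all 1, so H_1 = Z^2.
  H_2: rank ker ∂_2 − rank ∂_3 = (14 − 13) − 0 = 1, and there is no ∂_3, so H_2 = Z.

(K is a triangulation of the torus T^2.)

H_0 = Z,  H_1 = Z^2,  H_2 = Z.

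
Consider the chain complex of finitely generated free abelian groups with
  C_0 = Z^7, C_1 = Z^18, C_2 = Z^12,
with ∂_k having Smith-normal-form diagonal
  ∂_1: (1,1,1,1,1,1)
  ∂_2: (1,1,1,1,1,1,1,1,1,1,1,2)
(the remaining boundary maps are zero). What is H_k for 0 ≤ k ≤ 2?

H_0: b_0 = 7 − 0 − 6 = 1; torsion from ∂_1 factors > 1: none. So H_0 ≅ Z.
H_1: b_1 = 18 − 6 − 12 = 0; torsion from ∂_2 factors > 1: [2]. So H_1 ≅ Z/2.
H_2: b_2 = 12 − 12 − 0 = 0; torsion from ∂_3 factors > 1: none. So H_2 ≅ 0.

H_0 ≅ Z,  H_1 ≅ Z/2,  H_2 = 0.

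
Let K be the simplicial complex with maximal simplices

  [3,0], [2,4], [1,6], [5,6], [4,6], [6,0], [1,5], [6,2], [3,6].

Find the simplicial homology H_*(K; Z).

Order the vertices as 0 < 1 < 2 < 3 < 4 < 5 < 6. Listing each simplex with vertices in this order, K has dimension 1 with simplices:

  0-simplices (7): [0], [1], [2], [3], [4], [5], [6]
  1-simplices (9): [0,3], [0,6], [1,5], [1,6], [2,4], [2,6], [3,6], [4,6], [5,6]

so the chain groups are C_0 ≅ Z^7, C_1 ≅ Z^9.

Boundary ∂_1: C_1 → C_0 maps an edge to its endpoints' difference, ∂[p,q] = q − p.
The 7×9 boundary matrix has rank 6 and Smith normal form diag(1,1,1,1,1,1).

From H_k ≅ ker(∂_k) / im(∂_{k+1}) we obtain:

  H_0: rank C_0 − rank ∂_1 = 7 − 6 = 1, and the invariant factors of ∂_1 are all 1, so H_0 = Z.
  H_1: rank ker ∂_1 − rank ∂_2 = (9 − 6) − 0 = 3, and there is no ∂_2, so H_1 = Z^3.

(K is a triangulation of a wedge of 3 circles.)

H_0 ≅ Z,  H_1 ≅ Z^3.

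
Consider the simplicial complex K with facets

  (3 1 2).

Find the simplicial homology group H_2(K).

K has 3 vertices, 3 edges, 1 triangle.
rank ∂_2 = 1, rank ∂_3 = 0 ⇒ b_2 = 1 − 1 − 0 = 0. So H_2 = 0.

H_2 = 0.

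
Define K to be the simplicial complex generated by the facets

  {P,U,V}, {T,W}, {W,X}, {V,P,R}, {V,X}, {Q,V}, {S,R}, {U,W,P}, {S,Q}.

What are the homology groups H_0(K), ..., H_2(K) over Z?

H_0 = Z,  H_1 = Z^2,  H_2 = 0.

Take the total order P < Q < R < S < T < U < V < W < X on the vertex set. Then K (dimension 2) consists of the simplices:

  0-simplices (9): P, Q, R, S, T, U, V, W, X
  1-simplices (13): PR, PU, PV, PW, QS, QV, RS, RV, TW, UV, UW, VX, WX
  2-simplices (3): PRV, PUV, PUW

Hence C_0 ≅ Z^9, C_1 ≅ Z^13, C_2 ≅ Z^3.

The boundary map ∂_1: C_1 → C_0 sends each edge [p,q] (with p < q) to q − p. For instance
  ∂QV = V − Q.
This gives a 9×13 integer matrix of rank 8; reducing to Smith normal form yields diagonal entries (1,1,1,1,1,1,1,1).

The boundary map ∂_2: C_2 → C_1 sends each 2-simplex [p,q,r] to [q,r] − [p,r] + [p,q]. For instance
  ∂PUV = UV − PV + PU,
  ∂PRV = RV − PV + PR.
As a 13×3 matrix over Z this has rank 3, with invariant factors (1,1,1).

Reading off H_k = ker ∂_k / im ∂_{k+1}:

  H_0: rank C_0 − rank ∂_1 = 9 − 8 = 1, and the invariant factors of ∂_1 are all 1, so H_0 ≅ Z.
  H_1: rank ker ∂_1 − rank ∂_2 = (13 − 8) − 3 = 2, and the invariant factors of ∂_2 are all 1, so H_1 ≅ Z^2.
  H_2: rank ker ∂_2 − rank ∂_3 = (3 − 3) − 0 = 0, and there is no ∂_3, so H_2 ≅ 0.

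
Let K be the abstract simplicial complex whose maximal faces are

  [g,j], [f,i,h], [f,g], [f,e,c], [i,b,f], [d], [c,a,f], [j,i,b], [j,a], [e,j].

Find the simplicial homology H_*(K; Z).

H_0 ≅ Z^2,  H_1 ≅ Z^3,  H_2 = 0.

Fix the vertex order a < b < c < d < e < f < g < h < i < j and write every simplex with vertices in increasing order. Then dim K = 2 and the simplices of K are:

  0-simplices (10): a, b, c, d, e, f, g, h, i, j
  1-simplices (16): ac, af, aj, bf, bi, bj, ce, cf, ef, ej, fg, fh, fi, gj, hi, ij
  2-simplices (5): acf, bfi, bij, cef, fhi

giving chain groups C_0 ≅ Z^10, C_1 ≅ Z^16, C_2 ≅ Z^5.

∂_1: C_1 → C_0 maps an edge to its endpoints' difference, ∂[p,q] = q − p. For instance
  ∂bj = j − b.
As a 10×16 matrix over Z this has rank 8, with invariant factors (1,1,1,1,1,1,1,1).

The boundary map ∂_2: C_2 → C_1 sends each 2-simplex [p,q,r] to [q,r] − [p,r] + [p,q]. For instance
  ∂fhi = hi − fi + fh,
  ∂acf = cf − af + ac.
As a 16×5 matrix over Z this has rank 5, with invariant factors (1,1,1,1,1).

From H_k ≅ ker(∂_k) / im(∂_{k+1}) we obtain:

  H_0: rank C_0 − rank ∂_1 = 10 − 8 = 2, and the invariant factors of ∂_1 are all 1, so H_0 ≅ Z^2.
  H_1: rank ker ∂_1 − rank ∂_2 = (16 − 8) − 5 = 3, and the invariant factors of ∂_2 are all 1, so H_1 ≅ Z^3.
  H_2: rank ker ∂_2 − rank ∂_3 = (5 − 5) − 0 = 0, and there is no ∂_3, so H_2 ≅ 0.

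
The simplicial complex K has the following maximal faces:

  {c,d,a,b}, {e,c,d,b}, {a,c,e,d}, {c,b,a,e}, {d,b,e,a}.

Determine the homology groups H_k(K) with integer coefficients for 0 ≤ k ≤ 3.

Order the vertices as a < b < c < d < e. Listing each simplex with vertices in this order, K has dimension 3 with simplices:

  0-simplices (5): a, b, c, d, e
  1-simplices (10): ab, ac, ad, ae, bc, bd, be, cd, ce, de
  2-simplices (10): abc, abd, abe, acd, ace, ade, bcd, bce, bde, cde
  3-simplices (5): abcd, abce, abde, acde, bcde

so the chain groups are C_0 ≅ Z^5, C_1 ≅ Z^10, C_2 ≅ Z^10, C_3 ≅ Z^5.

The boundary map ∂_1: C_1 → C_0 is given by ∂[p,q] = [q] − [p]. For instance
  ∂de = e − d.
The resulting 5×10 matrix has rank 4, and its Smith normal form has invariant factors (1,1,1,1).

Boundary ∂_2: C_2 → C_1 sends each 2-simplex [p,q,r] to [q,r] − [p,r] + [p,q]. For instance
  ∂ace = ce − ae + ac,
  ∂bcd = cd − bd + bc.
The 10×10 boundary matrix has rank 6 and Smith normal form diag(1,1,1,1,1,1).

∂_3: C_3 → C_2 sends each 3-simplex σ to the alternating sum Σ_i (−1)^i (σ with its i-th vertex removed). For instance
  ∂abcd = bcd − acd + abd − abc,
  ∂acde = cde − ade + ace − acd.
The 10×5 boundary matrix has rank 4 and Smith normal form diag(1,1,1,1).

Now H_k = ker ∂_k / im ∂_{k+1}, so:

  H_0: rank C_0 − rank ∂_1 = 5 − 4 = 1, and the invariant factors of ∂_1 are all 1, so H_0 ≅ Z.
  H_1: rank ker ∂_1 − rank ∂_2 = (10 − 4) − 6 = 0, and the invariant factors of ∂_2 are all 1, so H_1 ≅ 0.
  H_2: rank ker ∂_2 − rank ∂_3 = (10 − 6) − 4 = 0, and the invariant factors of ∂_3 are all 1, so H_2 ≅ 0.
  H_3: rank ker ∂_3 − rank ∂_4 = (5 − 4) − 0 = 1, and there is no ∂_4, so H_3 ≅ Z.

H_0 ≅ Z,  H_1 = 0,  H_2 = 0,  H_3 ≅ Z.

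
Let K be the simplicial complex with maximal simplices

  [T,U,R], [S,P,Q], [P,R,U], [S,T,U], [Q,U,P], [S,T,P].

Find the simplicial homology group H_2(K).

H_2 = 0.

Order the vertices as P < Q < R < S < T < U. Listing each simplex with vertices in this order, K has dimension 2 with simplices:

  0-simplices (6): P, Q, R, S, T, U
  1-simplices (12): PQ, PR, PS, PT, PU, QS, QU, RT, RU, ST, SU, TU
  2-simplices (6): PQS, PQU, PRU, PST, RTU, STU

Hence C_0 ≅ Z^6, C_1 ≅ Z^12, C_2 ≅ Z^6.

∂_1: C_1 → C_0 maps an edge to its endpoints' difference, ∂[p,q] = q − p. For instance
  ∂RT = T − R.
The 6×12 boundary matrix has rank 5 and Smith normal form diag(1,1,1,1,1).

∂_2: C_2 → C_1 sends each 2-simplex [p,q,r] to [q,r] − [p,r] + [p,q]. For instance
  ∂PQU = QU − PU + PQ,
  ∂STU = TU − SU + ST.
The 12×6 boundary matrix has rank 6 and Smith normal form diag(1,1,1,1,1,1).

Now H_k = ker ∂_k / im ∂_{k+1}, so:

  H_2: rank ker ∂_2 − rank ∂_3 = (6 − 6) − 0 = 0, and there is no ∂_3, so H_2 = 0.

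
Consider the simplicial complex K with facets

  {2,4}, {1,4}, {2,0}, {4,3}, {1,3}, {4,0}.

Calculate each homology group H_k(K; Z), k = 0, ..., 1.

H_0 = Z,  H_1 = Z^2.

Fix the vertex order 0 < 1 < 2 < 3 < 4 and write every simplex with vertices in increasing order. Then dim K = 1 and the simplices of K are:

  0-simplices (5): [0], [1], [2], [3], [4]
  1-simplices (6): [0,2], [0,4], [1,3], [1,4], [2,4], [3,4]

Hence C_0 ≅ Z^5, C_1 ≅ Z^6.

The boundary map ∂_1: C_1 → C_0 sends each edge [p,q] (with p < q) to q − p. For instance
  ∂[1,3] = [3] − [1].
This gives a 5×6 integer matrix of rank 4; reducing to Smith normal form yields diagonal entries (1,1,1,1).

Reading off H_k = ker ∂_k / im ∂_{k+1}:

  H_0: rank C_0 − rank ∂_1 = 5 − 4 = 1, and the invariant factors of ∂_1 are all 1, so H_0 ≅ Z.
  H_1: rank ker ∂_1 − rank ∂_2 = (6 − 4) − 0 = 2, and there is no ∂_2, so H_1 ≅ Z^2.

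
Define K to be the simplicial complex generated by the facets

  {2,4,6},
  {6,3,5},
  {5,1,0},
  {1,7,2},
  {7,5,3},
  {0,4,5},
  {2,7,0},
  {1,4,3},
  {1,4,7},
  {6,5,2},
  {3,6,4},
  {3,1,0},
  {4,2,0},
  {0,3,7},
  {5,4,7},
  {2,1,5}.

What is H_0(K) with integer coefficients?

H_0 ≅ Z.

Take the total order 0 < 1 < 2 < 3 < 4 < 5 < 6 < 7 on the vertex set. Then K (dimension 2) consists of the simplices:

  0-simplices (8): [0], [1], [2], [3], [4], [5], [6], [7]
  1-simplices (24): (24 of them)
  2-simplices (16): [0,1,3], [0,1,5], [0,2,4], [0,2,7], [0,3,7], [0,4,5], [1,2,5], [1,2,7], [1,3,4], [1,4,7], [2,4,6], [2,5,6], [3,4,6], [3,5,6], [3,5,7], [4,5,7]

Hence C_0 ≅ Z^8, C_1 ≅ Z^24, C_2 ≅ Z^16.

∂_1: C_1 → C_0 sends each edge [p,q] (with p < q) to q − p.
The 8×24 boundary matrix has rank 7 and Smith normal form diag(1,1,1,1,1,1,1).

Boundary ∂_2: C_2 → C_1 sends each 2-simplex [p,q,r] to [q,r] − [p,r] + [p,q]. For instance
  ∂[0,4,5] = [4,5] − [0,5] + [0,4],
  ∂[0,1,3] = [1,3] − [0,3] + [0,1].
This gives a 24×16 integer matrix of rank 15; reducing to Smith normal form yields diagonal entries (1,1,1,1,1,1,1,1,1,1,1,1,1,1,1).

Computing H_k = (kernel of ∂_k) / (image of ∂_{k+1}):

  H_0: rank C_0 − rank ∂_1 = 8 − 7 = 1, and the invariant factors of ∂_1 are all 1, so H_0 ≅ Z.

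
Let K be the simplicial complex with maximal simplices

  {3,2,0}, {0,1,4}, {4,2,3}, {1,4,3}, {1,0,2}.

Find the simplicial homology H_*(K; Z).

Fix the vertex order 0 < 1 < 2 < 3 < 4 and write every simplex with vertices in increasing order. Then dim K = 2 and the simplices of K are:

  0-simplices (5): [0], [1], [2], [3], [4]
  1-simplices (10): [0,1], [0,2], [0,3], [0,4], [1,2], [1,3], [1,4], [2,3], [2,4], [3,4]
  2-simplices (5): [0,1,2], [0,1,4], [0,2,3], [1,3,4], [2,3,4]

so the chain groups are C_0 ≅ Z^5, C_1 ≅ Z^10, C_2 ≅ Z^5.

The boundary map ∂_1: C_1 → C_0 sends each edge [p,q] (with p < q) to q − p. For instance
  ∂[0,4] = [4] − [0].
The resulting 5×10 matrix has rank 4, and its Smith normal form has invariant factors (1,1,1,1).

∂_2: C_2 → C_1 sends each 2-simplex [p,q,r] to [q,r] − [p,r] + [p,q]. For instance
  ∂[0,1,4] = [1,4] − [0,4] + [0,1],
  ∂[0,1,2] = [1,2] − [0,2] + [0,1].
This gives a 10×5 integer matrix of rank 5; reducing to Smith normal form yields diagonal entries (1,1,1,1,1).

From H_k ≅ ker(∂_k) / im(∂_{k+1}) we obtain:

  H_0: rank C_0 − rank ∂_1 = 5 − 4 = 1, and the invariant factors of ∂_1 are all 1, so H_0 = Z.
  H_1: rank ker ∂_1 − rank ∂_2 = (10 − 4) − 5 = 1, and the invariant factors of ∂_2 are all 1, so H_1 = Z.
  H_2: rank ker ∂_2 − rank ∂_3 = (5 − 5) − 0 = 0, and there is no ∂_3, so H_2 = 0.

As a check, the Euler characteristic is 5 − 10 + 5 = 0, which agrees with 1 − 1 + 0 = 0.

H_0 = Z,  H_1 = Z,  H_2 = 0.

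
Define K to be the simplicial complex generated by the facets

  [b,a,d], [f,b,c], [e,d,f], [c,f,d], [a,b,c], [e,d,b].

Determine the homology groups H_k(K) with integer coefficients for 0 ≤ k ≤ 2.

H_0 ≅ Z,  H_1 ≅ Z,  H_2 = 0.

Fix the vertex order a < b < c < d < e < f and write every simplex with vertices in increasing order. Then dim K = 2 and the simplices of K are:

  0-simplices (6): a, b, c, d, e, f
  1-simplices (12): ab, ac, ad, bc, bd, be, bf, cd, cf, de, df, ef
  2-simplices (6): abc, abd, bcf, bde, cdf, def

giving chain groups C_0 ≅ Z^6, C_1 ≅ Z^12, C_2 ≅ Z^6.

The boundary map ∂_1: C_1 → C_0 maps an edge to its endpoints' difference, ∂[p,q] = q − p. For instance
  ∂bd = d − b.
The 6×12 boundary matrix has rank 5 and Smith normal form diag(1,1,1,1,1).

∂_2: C_2 → C_1 sends each 2-simplex [p,q,r] to [q,r] − [p,r] + [p,q]. For instance
  ∂bde = de − be + bd,
  ∂abc = bc − ac + ab.
As a 12×6 matrix over Z this has rank 6, with invariant factors (1,1,1,1,1,1).

Reading off H_k = ker ∂_k / im ∂_{k+1}:

  H_0: rank C_0 − rank ∂_1 = 6 − 5 = 1, and the invariant factors of ∂_1 are all 1, so H_0 ≅ Z.
  H_1: rank ker ∂_1 − rank ∂_2 = (12 − 5) − 6 = 1, and the invariant factors of ∂_2 are all 1, so H_1 ≅ Z.
  H_2: rank ker ∂_2 − rank ∂_3 = (6 − 6) − 0 = 0, and there is no ∂_3, so H_2 ≅ 0.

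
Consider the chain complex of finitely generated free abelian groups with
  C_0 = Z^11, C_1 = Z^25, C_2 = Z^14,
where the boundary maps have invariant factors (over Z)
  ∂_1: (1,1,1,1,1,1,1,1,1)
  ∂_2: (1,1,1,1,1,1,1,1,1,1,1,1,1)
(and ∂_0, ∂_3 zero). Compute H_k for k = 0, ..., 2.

H_0 ≅ Z^2,  H_1 ≅ Z^3,  H_2 ≅ Z.

H_0: b_0 = 11 − 0 − 9 = 2; torsion from ∂_1 factors > 1: none. So H_0 ≅ Z^2.
H_1: b_1 = 25 − 9 − 13 = 3; torsion from ∂_2 factors > 1: none. So H_1 ≅ Z^3.
H_2: b_2 = 14 − 13 − 0 = 1; torsion from ∂_3 factors > 1: none. So H_2 ≅ Z.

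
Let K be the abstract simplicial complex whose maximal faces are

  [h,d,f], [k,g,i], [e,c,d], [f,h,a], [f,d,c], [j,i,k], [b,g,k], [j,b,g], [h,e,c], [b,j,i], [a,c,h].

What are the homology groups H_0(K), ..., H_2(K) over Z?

H_0 = Z^2,  H_1 = Z^2,  H_2 = 0.

Take the total order a < b < c < d < e < f < g < h < i < j < k on the vertex set. Then K (dimension 2) consists of the simplices:

  0-simplices (11): a, b, c, d, e, f, g, h, i, j, k
  1-simplices (22): ac, af, ah, bg, bi, bj, bk, cd, ce, cf, ch, de, df, dh, eh, fh, gi, gj, gk, ij, ik, jk
  2-simplices (11): ach, afh, bgj, bgk, bij, cde, cdf, ceh, dfh, gik, ijk

so the chain groups are C_0 ≅ Z^11, C_1 ≅ Z^22, C_2 ≅ Z^11.

∂_1: C_1 → C_0 sends each edge [p,q] (with p < q) to q − p.
This gives a 11×22 integer matrix of rank 9; reducing to Smith normal form yields diagonal entries (1,1,1,1,1,1,1,1,1).

Boundary ∂_2: C_2 → C_1 maps a triangle to the signed sum of its edges. For instance
  ∂cdf = df − cf + cd,
  ∂cde = de − ce + cd.
The 22×11 boundary matrix has rank 11 and Smith normal form diag(1,1,1,1,1,1,1,1,1,1,1).

Now H_k = ker ∂_k / im ∂_{k+1}, so:

  H_0: rank C_0 − rank ∂_1 = 11 − 9 = 2, and the invariant factors of ∂_1 are all 1, so H_0 = Z^2.
  H_1: rank ker ∂_1 − rank ∂_2 = (22 − 9) − 11 = 2, and the invariant factors of ∂_2 are all 1, so H_1 = Z^2.
  H_2: rank ker ∂_2 − rank ∂_3 = (11 − 11) − 0 = 0, and there is no ∂_3, so H_2 = 0.

As a check, the Euler characteristic is 11 − 22 + 11 = 0, which agrees with 2 − 2 + 0 = 0.
(K is a triangulation of the disjoint union of the Möbius band and the cylinder S^1 x I.)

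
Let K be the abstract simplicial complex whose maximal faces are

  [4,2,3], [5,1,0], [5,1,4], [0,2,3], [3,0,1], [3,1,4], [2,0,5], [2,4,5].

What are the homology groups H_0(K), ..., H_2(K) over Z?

H_0 = Z,  H_1 = 0,  H_2 = Z.

Fix the vertex order 0 < 1 < 2 < 3 < 4 < 5 and write every simplex with vertices in increasing order. Then dim K = 2 and the simplices of K are:

  0-simplices (6): [0], [1], [2], [3], [4], [5]
  1-simplices (12): [0,1], [0,2], [0,3], [0,5], [1,3], [1,4], [1,5], [2,3], [2,4], [2,5], [3,4], [4,5]
  2-simplices (8): [0,1,3], [0,1,5], [0,2,3], [0,2,5], [1,3,4], [1,4,5], [2,3,4], [2,4,5]

so the chain groups are C_0 ≅ Z^6, C_1 ≅ Z^12, C_2 ≅ Z^8.

∂_1: C_1 → C_0 maps an edge to its endpoints' difference, ∂[p,q] = q − p. For instance
  ∂[3,4] = [4] − [3].
This gives a 6×12 integer matrix of rank 5; reducing to Smith normal form yields diagonal entries (1,1,1,1,1).

∂_2: C_2 → C_1 acts by ∂[p,q,r] = [q,r] − [p,r] + [p,q]. For instance
  ∂[0,1,3] = [1,3] − [0,3] + [0,1],
  ∂[2,3,4] = [3,4] − [2,4] + [2,3].
This gives a 12×8 integer matrix of rank 7; reducing to Smith normal form yields diagonal entries (1,1,1,1,1,1,1).

From H_k ≅ ker(∂_k) / im(∂_{k+1}) we obtain:

  H_0: rank C_0 − rank ∂_1 = 6 − 5 = 1, and the invariant factors of ∂_1 are all 1, so H_0 = Z.
  H_1: rank ker ∂_1 − rank ∂_2 = (12 − 5) − 7 = 0, and the invariant factors of ∂_2 are all 1, so H_1 = 0.
  H_2: rank ker ∂_2 − rank ∂_3 = (8 − 7) − 0 = 1, and there is no ∂_3, so H_2 = Z.

As a check, the Euler characteristic is 6 − 12 + 8 = 2, which agrees with 1 − 0 + 1 = 2.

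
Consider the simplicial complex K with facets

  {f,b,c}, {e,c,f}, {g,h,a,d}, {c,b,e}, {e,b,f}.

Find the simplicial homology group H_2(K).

K has 8 vertices, 12 edges, 8 triangles, 1 3-simplex.
rank ∂_2 = 6, rank ∂_3 = 1 ⇒ b_2 = 8 − 6 − 1 = 1; all invariant factors of ∂_3 are 1 so no torsion. So H_2 = Z.

H_2 ≅ Z.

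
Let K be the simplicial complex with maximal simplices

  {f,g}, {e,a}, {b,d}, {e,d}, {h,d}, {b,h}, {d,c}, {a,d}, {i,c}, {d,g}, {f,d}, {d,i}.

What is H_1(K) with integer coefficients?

H_1 = Z^4.

Take the total order a < b < c < d < e < f < g < h < i on the vertex set. Then K (dimension 1) consists of the simplices:

  0-simplices (9): a, b, c, d, e, f, g, h, i
  1-simplices (12): ad, ae, bd, bh, cd, ci, de, df, dg, dh, di, fg

so the chain groups are C_0 ≅ Z^9, C_1 ≅ Z^12.

The boundary map ∂_1: C_1 → C_0 maps an edge to its endpoints' difference, ∂[p,q] = q − p. For instance
  ∂di = i − d.
The 9×12 boundary matrix has rank 8 and Smith normal form diag(1,1,1,1,1,1,1,1).

Reading off H_k = ker ∂_k / im ∂_{k+1}:

  H_1: rank ker ∂_1 − rank ∂_2 = (12 − 8) − 0 = 4, and there is no ∂_2, so H_1 ≅ Z^4.

(K is a triangulation of a wedge of 4 circles.)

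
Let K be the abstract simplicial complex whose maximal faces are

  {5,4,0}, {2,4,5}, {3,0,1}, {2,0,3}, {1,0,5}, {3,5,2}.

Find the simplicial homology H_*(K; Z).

H_0 = Z,  H_1 = Z,  H_2 = 0.

Take the total order 0 < 1 < 2 < 3 < 4 < 5 on the vertex set. Then K (dimension 2) consists of the simplices:

  0-simplices (6): [0], [1], [2], [3], [4], [5]
  1-simplices (12): [0,1], [0,2], [0,3], [0,4], [0,5], [1,3], [1,5], [2,3], [2,4], [2,5], [3,5], [4,5]
  2-simplices (6): [0,1,3], [0,1,5], [0,2,3], [0,4,5], [2,3,5], [2,4,5]

Hence C_0 ≅ Z^6, C_1 ≅ Z^12, C_2 ≅ Z^6.

Boundary ∂_1: C_1 → C_0 sends each edge [p,q] (with p < q) to q − p. For instance
  ∂[3,5] = [5] − [3].
This gives a 6×12 integer matrix of rank 5; reducing to Smith normal form yields diagonal entries (1,1,1,1,1).

Boundary ∂_2: C_2 → C_1 acts by ∂[p,q,r] = [q,r] − [p,r] + [p,q]. For instance
  ∂[0,1,3] = [1,3] − [0,3] + [0,1],
  ∂[0,2,3] = [2,3] − [0,3] + [0,2].
The resulting 12×6 matrix has rank 6, and its Smith normal form has invariant factors (1,1,1,1,1,1).

Reading off H_k = ker ∂_k / im ∂_{k+1}:

  H_0: rank C_0 − rank ∂_1 = 6 − 5 = 1, and the invariant factors of ∂_1 are all 1, so H_0 = Z.
  H_1: rank ker ∂_1 − rank ∂_2 = (12 − 5) − 6 = 1, and the invariant factors of ∂_2 are all 1, so H_1 = Z.
  H_2: rank ker ∂_2 − rank ∂_3 = (6 − 6) − 0 = 0, and there is no ∂_3, so H_2 = 0.

As a check, the Euler characteristic is 6 − 12 + 6 = 0, which agrees with 1 − 1 + 0 = 0.
(K is a triangulation of the cylinder S^1 x I.)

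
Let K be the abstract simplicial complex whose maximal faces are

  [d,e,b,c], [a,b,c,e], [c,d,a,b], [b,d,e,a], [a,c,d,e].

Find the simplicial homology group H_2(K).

H_2 = 0.

Order the vertices as a < b < c < d < e. Listing each simplex with vertices in this order, K has dimension 3 with simplices:

  0-simplices (5): a, b, c, d, e
  1-simplices (10): ab, ac, ad, ae, bc, bd, be, cd, ce, de
  2-simplices (10): abc, abd, abe, acd, ace, ade, bcd, bce, bde, cde
  3-simplices (5): abcd, abce, abde, acde, bcde

Hence C_0 ≅ Z^5, C_1 ≅ Z^10, C_2 ≅ Z^10, C_3 ≅ Z^5.

∂_1: C_1 → C_0 sends each edge [p,q] (with p < q) to q − p.
This gives a 5×10 integer matrix of rank 4; reducing to Smith normal form yields diagonal entries (1,1,1,1).

Boundary ∂_2: C_2 → C_1 sends each 2-simplex [p,q,r] to [q,r] − [p,r] + [p,q]. For instance
  ∂bde = de − be + bd,
  ∂abd = bd − ad + ab.
This gives a 10×10 integer matrix of rank 6; reducing to Smith normal form yields diagonal entries (1,1,1,1,1,1).

Boundary ∂_3: C_3 → C_2 sends each 3-simplex σ to the alternating sum Σ_i (−1)^i (σ with its i-th vertex removed). For instance
  ∂abde = bde − ade + abe − abd,
  ∂acde = cde − ade + ace − acd.
The 10×5 boundary matrix has rank 4 and Smith normal form diag(1,1,1,1).

From H_k ≅ ker(∂_k) / im(∂_{k+1}) we obtain:

  H_2: rank ker ∂_2 − rank ∂_3 = (10 − 6) − 4 = 0, and the invariant factors of ∂_3 are all 1, so H_2 ≅ 0.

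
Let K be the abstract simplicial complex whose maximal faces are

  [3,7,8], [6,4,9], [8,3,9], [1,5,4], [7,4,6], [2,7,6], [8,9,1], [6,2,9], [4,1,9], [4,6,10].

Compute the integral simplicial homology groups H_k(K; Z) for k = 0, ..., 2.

Take the total order 1 < 2 < 3 < 4 < 5 < 6 < 7 < 8 < 9 < 10 on the vertex set. Then K (dimension 2) consists of the simplices:

  0-simplices (10): [1], [2], [3], [4], [5], [6], [7], [8], [9], [10]
  1-simplices (20): [1,4], [1,5], [1,8], [1,9], [2,6], [2,7], [2,9], [3,7], [3,8], [3,9], [4,5], [4,6], [4,7], [4,9], [4,10], [6,7], [6,9], [6,10], [7,8], [8,9]
  2-simplices (10): [1,4,5], [1,4,9], [1,8,9], [2,6,7], [2,6,9], [3,7,8], [3,8,9], [4,6,7], [4,6,9], [4,6,10]

giving chain groups C_0 ≅ Z^10, C_1 ≅ Z^20, C_2 ≅ Z^10.

The boundary map ∂_1: C_1 → C_0 maps an edge to its endpoints' difference, ∂[p,q] = q − p.
This gives a 10×20 integer matrix of rank 9; reducing to Smith normal form yields diagonal entries (1,1,1,1,1,1,1,1,1).

∂_2: C_2 → C_1 maps a triangle to the signed sum of its edges. For instance
  ∂[4,6,10] = [6,10] − [4,10] + [4,6],
  ∂[1,4,5] = [4,5] − [1,5] + [1,4].
As a 20×10 matrix over Z this has rank 10, with invariant factors (1,1,1,1,1,1,1,1,1,1).

Reading off H_k = ker ∂_k / im ∂_{k+1}:

  H_0: rank C_0 − rank ∂_1 = 10 − 9 = 1, and the invariant factors of ∂_1 are all 1, so H_0 = Z.
  H_1: rank ker ∂_1 − rank ∂_2 = (20 − 9) − 10 = 1, and the invariant factors of ∂_2 are all 1, so H_1 = Z.
  H_2: rank ker ∂_2 − rank ∂_3 = (10 − 10) − 0 = 0, and there is no ∂_3, so H_2 = 0.

As a check, the Euler characteristic is 10 − 20 + 10 = 0, which agrees with 1 − 1 + 0 = 0.

H_0 ≅ Z,  H_1 ≅ Z,  H_2 = 0.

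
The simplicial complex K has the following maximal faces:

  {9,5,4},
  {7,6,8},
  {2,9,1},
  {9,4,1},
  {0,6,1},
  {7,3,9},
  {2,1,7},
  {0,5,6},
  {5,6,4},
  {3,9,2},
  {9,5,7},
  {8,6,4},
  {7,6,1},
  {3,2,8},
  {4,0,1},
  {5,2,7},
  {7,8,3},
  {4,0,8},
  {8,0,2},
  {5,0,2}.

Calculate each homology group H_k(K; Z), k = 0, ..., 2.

Order the vertices as 0 < 1 < 2 < 3 < 4 < 5 < 6 < 7 < 8 < 9. Listing each simplex with vertices in this order, K has dimension 2 with simplices:

  0-simplices (10): [0], [1], [2], [3], [4], [5], [6], [7], [8], [9]
  1-simplices (30): (30 of them)
  2-simplices (20): (20 of them)

Hence C_0 ≅ Z^10, C_1 ≅ Z^30, C_2 ≅ Z^20.

The boundary map ∂_1: C_1 → C_0 sends each edge [p,q] (with p < q) to q − p. For instance
  ∂[2,8] = [8] − [2].
The resulting 10×30 matrix has rank 9, and its Smith normal form has invariant factors (1,1,1,1,1,1,1,1,1).

Boundary ∂_2: C_2 → C_1 sends each 2-simplex [p,q,r] to [q,r] − [p,r] + [p,q]. For instance
  ∂[0,1,6] = [1,6] − [0,6] + [0,1],
  ∂[2,3,9] = [3,9] − [2,9] + [2,3].
This gives a 30×20 integer matrix of rank 20; reducing to Smith normal form yields diagonal entries (1,1,1,1,1,1,1,1,1,1,1,1,1,1,1,1,1,1,1,2).

From H_k ≅ ker(∂_k) / im(∂_{k+1}) we obtain:

  H_0: rank C_0 − rank ∂_1 = 10 − 9 = 1, and the invariant factors of ∂_1 are all 1, so H_0 ≅ Z.
  H_1: rank ker ∂_1 − rank ∂_2 = (30 − 9) − 20 = 1, and ∂_2 has invariant factor 2 > 1, so H_1 ≅ Z ⊕ Z/2.
  H_2: rank ker ∂_2 − rank ∂_3 = (20 − 20) − 0 = 0, and there is no ∂_3, so H_2 ≅ 0.

As a check, the Euler characteristic is 10 − 30 + 20 = 0, which agrees with 1 − 1 + 0 = 0.

H_0 ≅ Z,  H_1 ≅ Z ⊕ Z/2,  H_2 = 0.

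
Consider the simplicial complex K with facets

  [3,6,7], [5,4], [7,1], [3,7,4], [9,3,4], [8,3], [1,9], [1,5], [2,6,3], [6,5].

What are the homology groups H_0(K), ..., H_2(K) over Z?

Order the vertices as 1 < 2 < 3 < 4 < 5 < 6 < 7 < 8 < 9. Listing each simplex with vertices in this order, K has dimension 2 with simplices:

  0-simplices (9): [1], [2], [3], [4], [5], [6], [7], [8], [9]
  1-simplices (15): [1,5], [1,7], [1,9], [2,3], [2,6], [3,4], [3,6], [3,7], [3,8], [3,9], [4,5], [4,7], [4,9], [5,6], [6,7]
  2-simplices (4): [2,3,6], [3,4,7], [3,4,9], [3,6,7]

giving chain groups C_0 ≅ Z^9, C_1 ≅ Z^15, C_2 ≅ Z^4.

∂_1: C_1 → C_0 sends each edge [p,q] (with p < q) to q − p. For instance
  ∂[5,6] = [6] − [5].
The resulting 9×15 matrix has rank 8, and its Smith normal form has invariant factors (1,1,1,1,1,1,1,1).

∂_2: C_2 → C_1 acts by ∂[p,q,r] = [q,r] − [p,r] + [p,q]. For instance
  ∂[3,4,7] = [4,7] − [3,7] + [3,4],
  ∂[3,6,7] = [6,7] − [3,7] + [3,6].
This gives a 15×4 integer matrix of rank 4; reducing to Smith normal form yields diagonal entries (1,1,1,1).

Computing H_k = (kernel of ∂_k) / (image of ∂_{k+1}):

  H_0: rank C_0 − rank ∂_1 = 9 − 8 = 1, and the invariant factors of ∂_1 are all 1, so H_0 = Z.
  H_1: rank ker ∂_1 − rank ∂_2 = (15 − 8) − 4 = 3, and the invariant factors of ∂_2 are all 1, so H_1 = Z^3.
  H_2: rank ker ∂_2 − rank ∂_3 = (4 − 4) − 0 = 0, and there is no ∂_3, so H_2 = 0.

H_0 = Z,  H_1 = Z^3,  H_2 = 0.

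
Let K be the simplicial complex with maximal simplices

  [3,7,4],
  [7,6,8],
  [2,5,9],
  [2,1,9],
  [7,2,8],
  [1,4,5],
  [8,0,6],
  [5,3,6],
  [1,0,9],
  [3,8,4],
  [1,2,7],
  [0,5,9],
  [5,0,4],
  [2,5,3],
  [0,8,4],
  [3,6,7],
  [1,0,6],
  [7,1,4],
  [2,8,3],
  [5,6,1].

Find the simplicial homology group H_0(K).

H_0 ≅ Z.

We work with the vertex ordering 0 < 1 < 2 < 3 < 4 < 5 < 6 < 7 < 8 < 9. The simplices of K, each written with vertices in increasing order, are:

  0-simplices (10): [0], [1], [2], [3], [4], [5], [6], [7], [8], [9]
  1-simplices (30): (30 of them)
  2-simplices (20): (20 of them)

so the chain groups are C_0 ≅ Z^10, C_1 ≅ Z^30, C_2 ≅ Z^20.

Boundary ∂_1: C_1 → C_0 maps an edge to its endpoints' difference, ∂[p,q] = q − p.
The 10×30 boundary matrix has rank 9 and Smith normal form diag(1,1,1,1,1,1,1,1,1).

The boundary map ∂_2: C_2 → C_1 acts by ∂[p,q,r] = [q,r] − [p,r] + [p,q]. For instance
  ∂[3,4,7] = [4,7] − [3,7] + [3,4],
  ∂[0,4,5] = [4,5] − [0,5] + [0,4].
The resulting 30×20 matrix has rank 20, and its Smith normal form has invariant factors (1,1,1,1,1,1,1,1,1,1,1,1,1,1,1,1,1,1,1,2).

Computing H_k = (kernel of ∂_k) / (image of ∂_{k+1}):

  H_0: rank C_0 − rank ∂_1 = 10 − 9 = 1, and the invariant factors of ∂_1 are all 1, so H_0 ≅ Z.

(K is a triangulation of the Klein bottle.)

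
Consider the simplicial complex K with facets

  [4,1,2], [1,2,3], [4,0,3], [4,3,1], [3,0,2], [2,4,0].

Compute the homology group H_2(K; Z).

H_2 ≅ Z.

Fix the vertex order 0 < 1 < 2 < 3 < 4 and write every simplex with vertices in increasing order. Then dim K = 2 and the simplices of K are:

  0-simplices (5): [0], [1], [2], [3], [4]
  1-simplices (9): [0,2], [0,3], [0,4], [1,2], [1,3], [1,4], [2,3], [2,4], [3,4]
  2-simplices (6): [0,2,3], [0,2,4], [0,3,4], [1,2,3], [1,2,4], [1,3,4]

giving chain groups C_0 ≅ Z^5, C_1 ≅ Z^9, C_2 ≅ Z^6.

The boundary map ∂_1: C_1 → C_0 sends each edge [p,q] (with p < q) to q − p. For instance
  ∂[2,3] = [3] − [2].
The 5×9 boundary matrix has rank 4 and Smith normal form diag(1,1,1,1).

∂_2: C_2 → C_1 sends each 2-simplex [p,q,r] to [q,r] − [p,r] + [p,q]. For instance
  ∂[1,3,4] = [3,4] − [1,4] + [1,3],
  ∂[1,2,3] = [2,3] − [1,3] + [1,2].
The resulting 9×6 matrix has rank 5, and its Smith normal form has invariant factors (1,1,1,1,1).

Reading off H_k = ker ∂_k / im ∂_{k+1}:

  H_2: rank ker ∂_2 − rank ∂_3 = (6 − 5) − 0 = 1, and there is no ∂_3, so H_2 ≅ Z.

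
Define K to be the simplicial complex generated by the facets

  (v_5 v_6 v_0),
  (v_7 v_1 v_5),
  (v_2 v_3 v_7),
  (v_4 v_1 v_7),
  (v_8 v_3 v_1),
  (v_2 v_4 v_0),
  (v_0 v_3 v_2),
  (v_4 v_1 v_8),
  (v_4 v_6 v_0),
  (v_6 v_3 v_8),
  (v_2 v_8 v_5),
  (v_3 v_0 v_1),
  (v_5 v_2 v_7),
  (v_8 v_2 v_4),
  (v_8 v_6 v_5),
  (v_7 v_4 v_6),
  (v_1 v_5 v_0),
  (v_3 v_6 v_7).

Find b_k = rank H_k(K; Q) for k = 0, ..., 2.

b_0 = 1, b_1 = 2, b_2 = 1.

Order the vertices as v_0 < v_1 < v_2 < v_3 < v_4 < v_5 < v_6 < v_7 < v_8. Listing each simplex with vertices in this order, K has dimension 2 with simplices:

  0-simplices (9): [v_0], [v_1], [v_2], [v_3], [v_4], [v_5], [v_6], [v_7], [v_8]
  1-simplices (27): (27 of them)
  2-simplices (18): (18 of them)

Hence C_0 ≅ Z^9, C_1 ≅ Z^27, C_2 ≅ Z^18.

Boundary ∂_1: C_1 → C_0 maps an edge to its endpoints' difference, ∂[p,q] = q − p.
As a 9×27 matrix over Z this has rank 8, with invariant factors (1,1,1,1,1,1,1,1).

Boundary ∂_2: C_2 → C_1 acts by ∂[p,q,r] = [q,r] − [p,r] + [p,q]. For instance
  ∂[v_5,v_6,v_8] = [v_6,v_8] − [v_5,v_8] + [v_5,v_6],
  ∂[v_0,v_4,v_6] = [v_4,v_6] − [v_0,v_6] + [v_0,v_4].
The 27×18 boundary matrix has rank 17 and Smith normal form diag(1,1,1,1,1,1,1,1,1,1,1,1,1,1,1,1,1).

Computing H_k = (kernel of ∂_k) / (image of ∂_{k+1}):

  H_0: rank C_0 − rank ∂_1 = 9 − 8 = 1, and the invariant factors of ∂_1 are all 1, so H_0 = Z.
  H_1: rank ker ∂_1 − rank ∂_2 = (27 − 8) − 17 = 2, and the invariant factors of ∂_2 are all 1, so H_1 = Z^2.
  H_2: rank ker ∂_2 − rank ∂_3 = (18 − 17) − 0 = 1, and there is no ∂_3, so H_2 = Z.

Hence the Betti numbers are b_0 = 1, b_1 = 2, b_2 = 1.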